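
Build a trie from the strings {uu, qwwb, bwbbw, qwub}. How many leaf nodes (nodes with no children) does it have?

4

A leaf is a node with no children — equivalently, the end of a word that is not a proper prefix of any other stored word.
Those words: "bwbbw", "qwub", "qwwb", "uu"
Leaf count: 4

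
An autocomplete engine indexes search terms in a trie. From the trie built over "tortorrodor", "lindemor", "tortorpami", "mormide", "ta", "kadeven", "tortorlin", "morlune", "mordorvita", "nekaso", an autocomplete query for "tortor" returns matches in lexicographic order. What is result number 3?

tortorrodor

DFS of the "tortor" subtree visits, in order: "tortorlin", "tortorpami", "tortorrodor"
Position 3: tortorrodor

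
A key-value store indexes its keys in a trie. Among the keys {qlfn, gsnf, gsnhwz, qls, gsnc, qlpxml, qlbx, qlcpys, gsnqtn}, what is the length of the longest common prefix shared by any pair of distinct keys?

3

The deepest shared node is where two words last agree before diverging.
e.g. "gsnc" and "gsnf" share the prefix "gsn" of length 3; no pair shares a longer one.
Longest shared-prefix length: 3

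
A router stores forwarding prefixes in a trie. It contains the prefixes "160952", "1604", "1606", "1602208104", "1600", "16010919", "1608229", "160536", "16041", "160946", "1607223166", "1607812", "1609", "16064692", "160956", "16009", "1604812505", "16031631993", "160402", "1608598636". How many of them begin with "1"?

20

Traverse to the node for "1", then collect every word in that subtree.
Matches: "1600", "16009", "16010919", "1602208104", "16031631993", "1604", "160402", "16041", "1604812505", "160536", "1606", "16064692", "1607223166", "1607812", "1608229", "1608598636", "1609", "160946", "160952", "160956"
Count: 20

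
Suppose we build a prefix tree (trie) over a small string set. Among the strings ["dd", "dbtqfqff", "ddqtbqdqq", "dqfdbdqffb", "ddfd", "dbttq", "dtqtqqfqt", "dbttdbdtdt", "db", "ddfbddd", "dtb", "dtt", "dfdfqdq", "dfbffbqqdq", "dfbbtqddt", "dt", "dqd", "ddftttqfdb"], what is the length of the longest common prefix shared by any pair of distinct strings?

4

The deepest shared node is where two words last agree before diverging.
e.g. "dbttdbdtdt" and "dbttq" share the prefix "dbtt" of length 4; no pair shares a longer one.
Longest shared-prefix length: 4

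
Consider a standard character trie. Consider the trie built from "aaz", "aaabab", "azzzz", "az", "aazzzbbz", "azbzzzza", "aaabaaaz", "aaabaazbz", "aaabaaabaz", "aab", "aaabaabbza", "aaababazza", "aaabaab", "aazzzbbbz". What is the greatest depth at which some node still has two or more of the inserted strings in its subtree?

Look for the deepest trie node that still has at least two words in its subtree.
e.g. "aaabaaabaz" and "aaabaaaz" share the prefix "aaabaaa" of length 7; no pair shares a longer one.
Longest shared-prefix length: 7

7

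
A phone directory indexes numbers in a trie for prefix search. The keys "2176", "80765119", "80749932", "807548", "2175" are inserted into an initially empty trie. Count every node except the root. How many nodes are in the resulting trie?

21

Insert word by word; a character creates a node only if that edge doesn't already exist:
  "2176" → 4 new (2, 1, 7, 6)
  "80765119" → 8 new (8, 0, 7, 6, 5, 1, 1, 9)
  "80749932" → prefix "807" already present; 5 new (4, 9, 9, 3, 2)
  "807548" → prefix "807" already present; 3 new (5, 4, 8)
  "2175" → prefix "217" already present; 1 new (5)
Total nodes = 4 + 8 + 5 + 3 + 1 = 21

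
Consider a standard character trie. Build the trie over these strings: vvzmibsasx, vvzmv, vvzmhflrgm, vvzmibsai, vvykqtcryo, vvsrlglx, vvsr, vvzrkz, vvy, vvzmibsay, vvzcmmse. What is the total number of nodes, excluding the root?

41

Trace insertions, counting only characters that open a new branch:
  "vvzmibsasx" → 10 new (v, v, z, m, i, b, s, a, s, x)
  "vvzmv" → prefix "vvzm" already present; 1 new (v)
  "vvzmhflrgm" → prefix "vvzm" already present; 6 new (h, f, l, r, g, m)
  "vvzmibsai" → prefix "vvzmibsa" already present; 1 new (i)
  "vvykqtcryo" → prefix "vv" already present; 8 new (y, k, q, t, c, r, y, o)
  "vvsrlglx" → prefix "vv" already present; 6 new (s, r, l, g, l, x)
  "vvsr" → prefix "vvsr" already present; 0 new (none)
  "vvzrkz" → prefix "vvz" already present; 3 new (r, k, z)
  "vvy" → prefix "vvy" already present; 0 new (none)
  "vvzmibsay" → prefix "vvzmibsa" already present; 1 new (y)
  "vvzcmmse" → prefix "vvz" already present; 5 new (c, m, m, s, e)
Total nodes = 10 + 1 + 6 + 1 + 8 + 6 + 0 + 3 + 0 + 1 + 5 = 41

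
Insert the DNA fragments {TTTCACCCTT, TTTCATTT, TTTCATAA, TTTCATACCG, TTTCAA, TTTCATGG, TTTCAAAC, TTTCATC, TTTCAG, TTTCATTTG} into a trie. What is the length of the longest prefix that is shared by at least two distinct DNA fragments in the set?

8

Look for the deepest trie node that still has at least two words in its subtree.
"TTTCATTT" and "TTTCATTTG" agree on "TTTCATTT" (8 characters) before diverging; nothing deeper is shared.
Longest shared-prefix length: 8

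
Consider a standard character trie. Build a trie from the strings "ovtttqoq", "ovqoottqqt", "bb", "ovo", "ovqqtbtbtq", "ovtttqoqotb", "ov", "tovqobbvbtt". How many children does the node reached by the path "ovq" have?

2

Walk "ovq" from the root, arriving at one node.
Characters that immediately follow "ovq" among the stored strings: {o, q}.
That node has 2 child edges.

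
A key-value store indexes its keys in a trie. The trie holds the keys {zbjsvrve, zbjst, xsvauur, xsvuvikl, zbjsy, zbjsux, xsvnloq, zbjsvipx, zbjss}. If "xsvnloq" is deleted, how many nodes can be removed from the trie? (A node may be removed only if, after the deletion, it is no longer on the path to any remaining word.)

4

Walk "xsvnloq" from the leaf back toward the root, removing each node that no remaining word uses.
The suffix "nloq" (4 nodes) is used only by "xsvnloq"; the node for "xsv" still has the child "a", so pruning stops there.
Nodes removed: 4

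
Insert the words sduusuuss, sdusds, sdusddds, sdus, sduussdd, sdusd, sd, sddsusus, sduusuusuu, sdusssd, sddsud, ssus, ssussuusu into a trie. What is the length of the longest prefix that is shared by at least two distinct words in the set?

8

Equivalently: take the maximum, over all pairs, of their longest common prefix length.
"sduusuuss" and "sduusuusuu" agree on "sduusuus" (8 characters) before diverging; nothing deeper is shared.
Longest shared-prefix length: 8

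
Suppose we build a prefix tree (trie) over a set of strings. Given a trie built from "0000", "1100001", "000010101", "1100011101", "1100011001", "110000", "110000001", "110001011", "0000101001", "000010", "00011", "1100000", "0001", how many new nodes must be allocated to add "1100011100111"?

The longest prefix of "1100011100111" already in the trie is "110001110" (length 9).
Each of the 4 remaining characters creates one node.

4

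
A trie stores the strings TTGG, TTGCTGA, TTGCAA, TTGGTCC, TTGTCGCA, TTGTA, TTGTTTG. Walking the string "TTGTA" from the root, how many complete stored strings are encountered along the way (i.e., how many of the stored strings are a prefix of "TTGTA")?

Traverse "TTGTA" character by character; count nodes along the way that are marked as word ends.
Prefixes of the query that are stored words: "TTGTA"
Count: 1

1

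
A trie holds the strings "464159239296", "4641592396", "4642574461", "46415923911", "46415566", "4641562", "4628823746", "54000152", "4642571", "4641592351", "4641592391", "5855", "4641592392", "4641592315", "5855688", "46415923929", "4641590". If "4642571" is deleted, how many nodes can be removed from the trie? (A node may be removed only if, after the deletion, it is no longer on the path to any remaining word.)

A node on "4642571"'s path can go only if nothing else ends at it or branches off below it.
The suffix "1" (1 node) is used only by "4642571"; the node for "464257" still has the child "4", so pruning stops there.
Nodes removed: 1

1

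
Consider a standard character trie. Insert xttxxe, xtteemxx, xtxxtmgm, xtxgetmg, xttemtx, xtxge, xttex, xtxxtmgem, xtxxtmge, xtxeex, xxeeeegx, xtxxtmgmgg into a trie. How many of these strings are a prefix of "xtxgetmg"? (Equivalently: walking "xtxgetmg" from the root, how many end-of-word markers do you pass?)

Walk "xtxgetmg" from the root; an end-of-word marker is hit whenever a stored word is a prefix of "xtxgetmg".
Prefixes of the query that are stored words: "xtxge", "xtxgetmg"
Count: 2

2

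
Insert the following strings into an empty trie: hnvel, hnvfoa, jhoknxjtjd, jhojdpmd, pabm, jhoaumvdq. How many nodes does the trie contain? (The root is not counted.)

33

Trace insertions, counting only characters that open a new branch:
  "hnvel" → 5 new (h, n, v, e, l)
  "hnvfoa" → prefix "hnv" already present; 3 new (f, o, a)
  "jhoknxjtjd" → 10 new (j, h, o, k, n, x, j, t, j, d)
  "jhojdpmd" → prefix "jho" already present; 5 new (j, d, p, m, d)
  "pabm" → 4 new (p, a, b, m)
  "jhoaumvdq" → prefix "jho" already present; 6 new (a, u, m, v, d, q)
Total nodes = 5 + 3 + 10 + 5 + 4 + 6 = 33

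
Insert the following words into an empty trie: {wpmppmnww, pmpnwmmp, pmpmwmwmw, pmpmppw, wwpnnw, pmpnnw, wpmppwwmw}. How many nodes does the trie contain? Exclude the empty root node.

Insert word by word; a character creates a node only if that edge doesn't already exist:
  "wpmppmnww" → 9 new (w, p, m, p, p, m, n, w, w)
  "pmpnwmmp" → 8 new (p, m, p, n, w, m, m, p)
  "pmpmwmwmw" → prefix "pmp" already present; 6 new (m, w, m, w, m, w)
  "pmpmppw" → prefix "pmpm" already present; 3 new (p, p, w)
  "wwpnnw" → prefix "w" already present; 5 new (w, p, n, n, w)
  "pmpnnw" → prefix "pmpn" already present; 2 new (n, w)
  "wpmppwwmw" → prefix "wpmpp" already present; 4 new (w, w, m, w)
Total nodes = 9 + 8 + 6 + 3 + 5 + 2 + 4 = 37

37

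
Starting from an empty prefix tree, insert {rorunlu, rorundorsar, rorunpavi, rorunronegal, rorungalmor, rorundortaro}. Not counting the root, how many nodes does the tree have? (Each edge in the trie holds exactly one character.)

Trace insertions, counting only characters that open a new branch:
  "rorunlu" → 7 new (r, o, r, u, n, l, u)
  "rorundorsar" → prefix "rorun" already present; 6 new (d, o, r, s, a, r)
  "rorunpavi" → prefix "rorun" already present; 4 new (p, a, v, i)
  "rorunronegal" → prefix "rorun" already present; 7 new (r, o, n, e, g, a, l)
  "rorungalmor" → prefix "rorun" already present; 6 new (g, a, l, m, o, r)
  "rorundortaro" → prefix "rorundor" already present; 4 new (t, a, r, o)
Total nodes = 7 + 6 + 4 + 7 + 6 + 4 = 34

34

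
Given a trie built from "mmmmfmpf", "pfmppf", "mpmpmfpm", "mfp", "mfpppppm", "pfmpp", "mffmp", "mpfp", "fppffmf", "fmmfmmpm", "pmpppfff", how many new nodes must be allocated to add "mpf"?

0

Every character of "mpf" already lies on an existing path (it is a prefix of some stored word).
No new nodes are needed: 0.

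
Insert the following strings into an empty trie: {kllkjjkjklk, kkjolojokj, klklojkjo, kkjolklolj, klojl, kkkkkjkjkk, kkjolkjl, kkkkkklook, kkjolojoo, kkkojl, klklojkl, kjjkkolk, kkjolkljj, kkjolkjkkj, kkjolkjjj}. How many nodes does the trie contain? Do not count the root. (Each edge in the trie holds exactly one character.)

69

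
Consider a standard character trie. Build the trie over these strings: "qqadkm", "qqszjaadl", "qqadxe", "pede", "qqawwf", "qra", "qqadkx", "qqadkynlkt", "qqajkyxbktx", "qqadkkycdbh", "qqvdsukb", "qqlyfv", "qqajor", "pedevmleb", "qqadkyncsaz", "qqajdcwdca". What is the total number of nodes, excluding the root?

Insert word by word; a character creates a node only if that edge doesn't already exist:
  "qqadkm" → 6 new (q, q, a, d, k, m)
  "qqszjaadl" → prefix "qq" already present; 7 new (s, z, j, a, a, d, l)
  "qqadxe" → prefix "qqad" already present; 2 new (x, e)
  "pede" → 4 new (p, e, d, e)
  "qqawwf" → prefix "qqa" already present; 3 new (w, w, f)
  "qra" → prefix "q" already present; 2 new (r, a)
  "qqadkx" → prefix "qqadk" already present; 1 new (x)
  "qqadkynlkt" → prefix "qqadk" already present; 5 new (y, n, l, k, t)
  "qqajkyxbktx" → prefix "qqa" already present; 8 new (j, k, y, x, b, k, t, x)
  "qqadkkycdbh" → prefix "qqadk" already present; 6 new (k, y, c, d, b, h)
  "qqvdsukb" → prefix "qq" already present; 6 new (v, d, s, u, k, b)
  "qqlyfv" → prefix "qq" already present; 4 new (l, y, f, v)
  "qqajor" → prefix "qqaj" already present; 2 new (o, r)
  "pedevmleb" → prefix "pede" already present; 5 new (v, m, l, e, b)
  "qqadkyncsaz" → prefix "qqadkyn" already present; 4 new (c, s, a, z)
  "qqajdcwdca" → prefix "qqaj" already present; 6 new (d, c, w, d, c, a)
Total nodes = 6 + 7 + 2 + 4 + 3 + 2 + 1 + 5 + 8 + 6 + 6 + 4 + 2 + 5 + 4 + 6 = 71

71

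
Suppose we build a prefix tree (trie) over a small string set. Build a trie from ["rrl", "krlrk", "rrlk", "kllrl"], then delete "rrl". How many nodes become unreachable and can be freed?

After clearing the end-marker at "rrl", prune upward until reaching a node still needed by another word.
Every node on "rrl" is still needed (e.g. by "rrlk"), so nothing is freed.
Nodes removed: 0

0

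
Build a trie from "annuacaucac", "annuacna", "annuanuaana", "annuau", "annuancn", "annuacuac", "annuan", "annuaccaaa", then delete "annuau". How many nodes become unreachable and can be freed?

1

A node on "annuau"'s path can go only if nothing else ends at it or branches off below it.
The suffix "u" (1 node) is used only by "annuau"; the node for "annua" still has the child "c", so pruning stops there.
Nodes removed: 1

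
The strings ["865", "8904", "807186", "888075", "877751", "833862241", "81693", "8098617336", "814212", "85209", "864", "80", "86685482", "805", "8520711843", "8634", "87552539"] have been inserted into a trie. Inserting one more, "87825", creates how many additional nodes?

3

"87" is already a path in the trie; the remaining "825" must be added.
Each of the 3 remaining characters creates one node.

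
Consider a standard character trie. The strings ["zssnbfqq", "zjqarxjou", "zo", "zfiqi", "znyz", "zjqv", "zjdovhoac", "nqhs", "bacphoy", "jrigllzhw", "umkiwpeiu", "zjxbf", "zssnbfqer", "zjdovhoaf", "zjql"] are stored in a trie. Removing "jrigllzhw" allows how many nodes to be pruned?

After clearing the end-marker at "jrigllzhw", prune upward until reaching a node still needed by another word.
No other word shares any prefix with "jrigllzhw", so all 9 of its nodes go.
Nodes removed: 9

9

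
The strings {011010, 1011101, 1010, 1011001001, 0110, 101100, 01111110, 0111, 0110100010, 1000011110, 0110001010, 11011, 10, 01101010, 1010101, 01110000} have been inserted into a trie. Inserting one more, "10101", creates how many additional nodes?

0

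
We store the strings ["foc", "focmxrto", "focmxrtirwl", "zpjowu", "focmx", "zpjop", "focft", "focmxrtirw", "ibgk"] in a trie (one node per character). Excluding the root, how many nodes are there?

25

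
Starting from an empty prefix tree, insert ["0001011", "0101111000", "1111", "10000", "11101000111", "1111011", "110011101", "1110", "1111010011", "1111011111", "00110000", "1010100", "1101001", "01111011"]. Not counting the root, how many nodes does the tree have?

70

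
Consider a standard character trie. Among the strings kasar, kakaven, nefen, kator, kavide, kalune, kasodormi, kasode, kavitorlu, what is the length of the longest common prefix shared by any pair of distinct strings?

5

Equivalently: take the maximum, over all pairs, of their longest common prefix length.
e.g. "kasode" and "kasodormi" share the prefix "kasod" of length 5; no pair shares a longer one.
Longest shared-prefix length: 5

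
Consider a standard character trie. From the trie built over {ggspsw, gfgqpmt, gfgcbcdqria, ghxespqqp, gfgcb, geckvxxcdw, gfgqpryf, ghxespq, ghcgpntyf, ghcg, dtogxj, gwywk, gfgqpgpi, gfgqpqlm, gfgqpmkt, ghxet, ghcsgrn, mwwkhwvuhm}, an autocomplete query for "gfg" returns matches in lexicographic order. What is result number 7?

Filter for "gfg…" and sort: "gfgcb", "gfgcbcdqria", "gfgqpgpi", "gfgqpmkt", "gfgqpmt", "gfgqpqlm", "gfgqpryf"
Position 7: gfgqpryf

gfgqpryf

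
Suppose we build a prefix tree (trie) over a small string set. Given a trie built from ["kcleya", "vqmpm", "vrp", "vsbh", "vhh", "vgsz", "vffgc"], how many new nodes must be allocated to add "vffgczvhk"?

4

The longest prefix of "vffgczvhk" already in the trie is "vffgc" (length 5).
New nodes needed: |"vffgczvhk"| − 5 = 9 − 5 = 4.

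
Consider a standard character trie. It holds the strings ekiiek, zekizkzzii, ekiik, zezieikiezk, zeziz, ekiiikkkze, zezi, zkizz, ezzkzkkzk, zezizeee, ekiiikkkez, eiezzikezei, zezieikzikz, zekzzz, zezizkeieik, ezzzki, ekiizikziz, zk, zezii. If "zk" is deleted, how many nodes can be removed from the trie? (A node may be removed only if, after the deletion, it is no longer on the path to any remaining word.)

After clearing the end-marker at "zk", prune upward until reaching a node still needed by another word.
Every node on "zk" is still needed (e.g. by "zkizz"), so nothing is freed.
Nodes removed: 0

0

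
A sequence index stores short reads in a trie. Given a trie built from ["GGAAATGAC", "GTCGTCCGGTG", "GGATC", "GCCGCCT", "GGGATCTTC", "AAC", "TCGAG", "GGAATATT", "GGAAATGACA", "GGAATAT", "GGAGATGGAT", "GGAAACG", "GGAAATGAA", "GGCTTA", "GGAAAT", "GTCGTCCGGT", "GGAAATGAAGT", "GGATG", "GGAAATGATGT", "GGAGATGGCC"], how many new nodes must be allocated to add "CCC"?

"CCC" shares no prefix with any stored word, so all 3 characters open new nodes.
3 − 0 = 3 new nodes.

3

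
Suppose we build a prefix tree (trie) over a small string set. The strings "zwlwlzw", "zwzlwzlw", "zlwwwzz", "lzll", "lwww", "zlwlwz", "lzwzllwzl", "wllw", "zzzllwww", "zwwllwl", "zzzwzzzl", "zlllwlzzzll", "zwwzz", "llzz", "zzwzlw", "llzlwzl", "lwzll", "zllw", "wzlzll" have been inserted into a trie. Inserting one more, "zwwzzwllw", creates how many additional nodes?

"zwwzz" is already a path in the trie; the remaining "wllw" must be added.
New nodes needed: |"zwwzzwllw"| − 5 = 9 − 5 = 4.

4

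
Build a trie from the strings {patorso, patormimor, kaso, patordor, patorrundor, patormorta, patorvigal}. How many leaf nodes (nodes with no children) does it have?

7

A leaf is a node with no children — equivalently, the end of a word that is not a proper prefix of any other stored word.
Those words: "kaso", "patordor", "patormimor", "patormorta", "patorrundor", "patorso", "patorvigal"
Leaf count: 7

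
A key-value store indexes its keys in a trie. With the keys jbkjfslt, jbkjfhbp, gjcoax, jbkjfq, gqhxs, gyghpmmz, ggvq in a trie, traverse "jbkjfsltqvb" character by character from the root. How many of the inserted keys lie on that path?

1

Traverse "jbkjfsltqvb" character by character; count nodes along the way that are marked as word ends.
Prefixes of the query that are stored words: "jbkjfslt"
Count: 1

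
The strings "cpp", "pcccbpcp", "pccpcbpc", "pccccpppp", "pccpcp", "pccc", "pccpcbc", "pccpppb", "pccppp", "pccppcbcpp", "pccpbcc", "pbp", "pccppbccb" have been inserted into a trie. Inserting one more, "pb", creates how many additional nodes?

0

"pb" is already a full path in the trie; only an end-marker is added.
No new nodes are needed: 0.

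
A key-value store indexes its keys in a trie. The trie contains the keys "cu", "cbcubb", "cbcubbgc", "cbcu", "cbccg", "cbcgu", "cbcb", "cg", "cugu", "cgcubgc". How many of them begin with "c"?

Walk to "c"; the words in its subtree are exactly those with that prefix.
Words under "c": cbcb, cbccg, cbcgu, cbcu, cbcubb, cbcubbgc, cg, cgcubgc, cu, cugu
Count: 10

10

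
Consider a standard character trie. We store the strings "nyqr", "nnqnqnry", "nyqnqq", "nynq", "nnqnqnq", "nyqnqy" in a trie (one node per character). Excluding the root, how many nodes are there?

18

For each word, the new-node count is its length minus the longest prefix already in the trie:
  "nyqr" → 4 new (n, y, q, r)
  "nnqnqnry" → prefix "n" already present; 7 new (n, q, n, q, n, r, y)
  "nyqnqq" → prefix "nyq" already present; 3 new (n, q, q)
  "nynq" → prefix "ny" already present; 2 new (n, q)
  "nnqnqnq" → prefix "nnqnqn" already present; 1 new (q)
  "nyqnqy" → prefix "nyqnq" already present; 1 new (y)
Total nodes = 4 + 7 + 3 + 2 + 1 + 1 = 18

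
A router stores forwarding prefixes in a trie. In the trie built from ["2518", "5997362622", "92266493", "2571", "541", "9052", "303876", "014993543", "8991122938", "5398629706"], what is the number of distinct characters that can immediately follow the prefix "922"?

1

Walk "922" from the root, arriving at one node.
Distinct next characters after "922": 6.
That node has 1 child edge.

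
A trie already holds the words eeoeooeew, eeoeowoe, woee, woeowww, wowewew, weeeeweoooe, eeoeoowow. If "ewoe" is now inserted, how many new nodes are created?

The longest prefix of "ewoe" already in the trie is "e" (length 1).
So 4 − 1 = 3 new nodes.

3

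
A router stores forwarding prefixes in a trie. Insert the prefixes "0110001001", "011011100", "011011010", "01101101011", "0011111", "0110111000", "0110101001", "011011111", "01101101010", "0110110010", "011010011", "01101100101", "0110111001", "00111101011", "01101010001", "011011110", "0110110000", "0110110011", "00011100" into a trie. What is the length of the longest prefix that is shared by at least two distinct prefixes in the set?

10

Equivalently: take the maximum, over all pairs, of their longest common prefix length.
e.g. "0110110010" and "01101100101" share the prefix "0110110010" of length 10; no pair shares a longer one.
Longest shared-prefix length: 10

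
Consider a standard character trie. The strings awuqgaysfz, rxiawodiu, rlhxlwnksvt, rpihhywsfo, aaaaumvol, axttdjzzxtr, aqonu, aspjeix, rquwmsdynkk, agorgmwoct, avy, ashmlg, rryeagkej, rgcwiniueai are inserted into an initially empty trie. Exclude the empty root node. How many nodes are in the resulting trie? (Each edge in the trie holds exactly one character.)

Count nodes per top-level branch (shared prefixes stored once):
  'a'-branch (aaaaumvol, agorgmwoct, aqonu, ashmlg, aspjeix, avy, awuqgaysfz, axttdjzzxtr): 53 nodes
  'r'-branch (rgcwiniueai, rlhxlwnksvt, rpihhywsfo, rquwmsdynkk, rryeagkej, rxiawodiu): 56 nodes
Sum: 109

109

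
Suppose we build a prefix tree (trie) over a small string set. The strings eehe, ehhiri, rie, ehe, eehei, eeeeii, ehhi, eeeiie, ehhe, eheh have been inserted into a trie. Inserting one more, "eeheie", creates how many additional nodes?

Walking "eeheie" from the root, the first 5 characters ("eehei") follow existing edges; "e" is the first miss.
Each of the 1 remaining characters creates one node.

1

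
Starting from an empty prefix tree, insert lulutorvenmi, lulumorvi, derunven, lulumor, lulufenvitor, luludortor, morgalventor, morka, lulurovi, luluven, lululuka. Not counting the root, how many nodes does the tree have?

Count nodes per top-level branch (shared prefixes stored once):
  'd'-branch (derunven): 8 nodes
  'l'-branch (luludortor, lulufenvitor, lululuka, lulumor, lulumorvi, lulurovi, lulutorvenmi, luluven): 42 nodes
  'm'-branch (morgalventor, morka): 14 nodes
Sum: 64

64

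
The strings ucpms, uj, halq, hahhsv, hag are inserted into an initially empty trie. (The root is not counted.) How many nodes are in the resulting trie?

Trace insertions, counting only characters that open a new branch:
  "ucpms" → 5 new (u, c, p, m, s)
  "uj" → prefix "u" already present; 1 new (j)
  "halq" → 4 new (h, a, l, q)
  "hahhsv" → prefix "ha" already present; 4 new (h, h, s, v)
  "hag" → prefix "ha" already present; 1 new (g)
Total nodes = 5 + 1 + 4 + 4 + 1 = 15

15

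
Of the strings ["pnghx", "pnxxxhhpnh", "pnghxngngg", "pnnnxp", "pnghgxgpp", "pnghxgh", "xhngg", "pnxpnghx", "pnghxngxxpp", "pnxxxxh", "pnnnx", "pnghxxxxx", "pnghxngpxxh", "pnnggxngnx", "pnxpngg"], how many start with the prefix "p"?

14

Filter for entries beginning with "p":
Words under "p": pnghgxgpp, pnghx, pnghxgh, pnghxngngg, pnghxngpxxh, pnghxngxxpp, pnghxxxxx, pnnggxngnx, pnnnx, pnnnxp, pnxpngg, pnxpnghx, pnxxxhhpnh, pnxxxxh
Count: 14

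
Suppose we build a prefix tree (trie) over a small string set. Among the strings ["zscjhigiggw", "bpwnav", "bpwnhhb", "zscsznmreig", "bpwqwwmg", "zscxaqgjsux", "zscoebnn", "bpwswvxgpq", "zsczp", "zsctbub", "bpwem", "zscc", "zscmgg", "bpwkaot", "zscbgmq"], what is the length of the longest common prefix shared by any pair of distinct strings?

4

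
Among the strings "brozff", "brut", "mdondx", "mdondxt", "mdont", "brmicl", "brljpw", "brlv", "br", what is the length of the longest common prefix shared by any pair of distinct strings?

Look for the deepest trie node that still has at least two words in its subtree.
e.g. "mdondx" and "mdondxt" share the prefix "mdondx" of length 6; no pair shares a longer one.
Longest shared-prefix length: 6

6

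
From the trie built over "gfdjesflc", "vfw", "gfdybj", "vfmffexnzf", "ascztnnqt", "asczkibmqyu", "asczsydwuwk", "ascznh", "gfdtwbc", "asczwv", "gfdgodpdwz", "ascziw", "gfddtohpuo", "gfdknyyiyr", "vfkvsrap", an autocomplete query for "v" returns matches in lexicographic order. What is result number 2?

DFS of the "v" subtree visits, in order: "vfkvsrap", "vfmffexnzf", "vfw"
The 2nd is vfmffexnzf.

vfmffexnzf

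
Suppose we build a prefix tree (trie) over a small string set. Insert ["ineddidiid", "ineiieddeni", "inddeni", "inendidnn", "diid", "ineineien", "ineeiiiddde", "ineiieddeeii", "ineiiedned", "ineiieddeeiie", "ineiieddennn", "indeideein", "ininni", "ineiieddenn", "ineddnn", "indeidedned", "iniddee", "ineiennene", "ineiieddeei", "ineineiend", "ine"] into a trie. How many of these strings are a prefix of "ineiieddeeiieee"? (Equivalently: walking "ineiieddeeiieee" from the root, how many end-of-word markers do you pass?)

4

Walk "ineiieddeeiieee" from the root; an end-of-word marker is hit whenever a stored word is a prefix of "ineiieddeeiieee".
Prefixes of the query that are stored words: "ine", "ineiieddeei", "ineiieddeeii", "ineiieddeeiie"
Count: 4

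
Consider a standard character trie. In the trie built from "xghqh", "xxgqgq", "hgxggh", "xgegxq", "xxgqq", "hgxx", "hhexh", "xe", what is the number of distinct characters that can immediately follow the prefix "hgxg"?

1

Follow the path "hgxg" to its node, then look at its outgoing edges.
Characters that immediately follow "hgxg" among the stored strings: {g}.
That node has 1 child edge.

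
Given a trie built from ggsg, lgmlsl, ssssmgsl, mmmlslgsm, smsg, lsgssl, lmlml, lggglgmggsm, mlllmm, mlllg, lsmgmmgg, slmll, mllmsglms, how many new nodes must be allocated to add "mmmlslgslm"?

The longest prefix of "mmmlslgslm" already in the trie is "mmmlslgs" (length 8).
So 10 − 8 = 2 new nodes.

2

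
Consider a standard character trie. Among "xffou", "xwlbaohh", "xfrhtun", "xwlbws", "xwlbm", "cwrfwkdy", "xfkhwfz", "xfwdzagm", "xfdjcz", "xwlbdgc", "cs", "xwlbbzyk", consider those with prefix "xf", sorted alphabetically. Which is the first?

DFS of the "xf" subtree visits, in order: "xfdjcz", "xffou", "xfkhwfz", "xfrhtun", "xfwdzagm"
Position 1: xfdjcz

xfdjcz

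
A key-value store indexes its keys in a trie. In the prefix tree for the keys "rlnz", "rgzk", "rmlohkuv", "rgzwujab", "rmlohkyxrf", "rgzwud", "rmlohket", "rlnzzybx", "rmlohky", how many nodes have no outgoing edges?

7

A leaf is a node with no children — equivalently, the end of a word that is not a proper prefix of any other stored word.
Those words: "rgzk", "rgzwud", "rgzwujab", "rlnzzybx", "rmlohket", "rmlohkuv", "rmlohkyxrf"
Leaf count: 7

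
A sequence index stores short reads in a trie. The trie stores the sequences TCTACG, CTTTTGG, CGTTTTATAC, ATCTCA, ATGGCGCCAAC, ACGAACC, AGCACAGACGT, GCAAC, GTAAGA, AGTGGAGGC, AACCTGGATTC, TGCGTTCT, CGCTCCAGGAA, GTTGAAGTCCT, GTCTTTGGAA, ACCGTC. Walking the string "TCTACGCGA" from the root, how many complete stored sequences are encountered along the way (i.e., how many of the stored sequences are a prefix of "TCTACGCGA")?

Check each prefix of "TCTACGCGA" against the stored set — each match is an end-marker on the path.
Prefixes of the query that are stored words: "TCTACG"
Count: 1

1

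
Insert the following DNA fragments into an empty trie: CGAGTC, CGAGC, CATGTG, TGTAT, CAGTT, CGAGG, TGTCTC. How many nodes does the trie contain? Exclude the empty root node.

Trie structure (* marks end of a word):
(root)
├─ C
│  ├─ A
│  │  ├─ G
│  │  │  └─ T
│  │  │     └─ T *
│  │  └─ T
│  │     └─ G
│  │        └─ T
│  │           └─ G *
│  └─ G
│     └─ A
│        └─ G
│           ├─ C *
│           ├─ G *
│           └─ T
│              └─ C *
└─ T
   └─ G
      └─ T
         ├─ A
         │  └─ T *
         └─ C
            └─ T
               └─ C *
Counting every labelled node above: 24.

24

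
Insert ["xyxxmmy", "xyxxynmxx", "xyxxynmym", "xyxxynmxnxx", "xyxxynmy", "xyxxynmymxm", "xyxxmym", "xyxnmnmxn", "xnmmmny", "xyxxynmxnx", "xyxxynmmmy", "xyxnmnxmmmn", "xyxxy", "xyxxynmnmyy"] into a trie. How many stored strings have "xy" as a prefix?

Walk to "xy"; the words in its subtree are exactly those with that prefix.
Words under "xy": xyxnmnmxn, xyxnmnxmmmn, xyxxmmy, xyxxmym, xyxxy, xyxxynmmmy, xyxxynmnmyy, xyxxynmxnx, xyxxynmxnxx, xyxxynmxx, xyxxynmy, xyxxynmym, xyxxynmymxm
Count: 13

13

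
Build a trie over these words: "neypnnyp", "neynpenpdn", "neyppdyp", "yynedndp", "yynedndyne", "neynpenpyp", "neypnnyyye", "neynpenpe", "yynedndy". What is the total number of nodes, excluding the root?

36

Count nodes per top-level branch (shared prefixes stored once):
  'n'-branch (neynpenpdn, neynpenpe, neynpenpyp, neypnnyp, neypnnyyye, neyppdyp): 25 nodes
  'y'-branch (yynedndp, yynedndy, yynedndyne): 11 nodes
Sum: 36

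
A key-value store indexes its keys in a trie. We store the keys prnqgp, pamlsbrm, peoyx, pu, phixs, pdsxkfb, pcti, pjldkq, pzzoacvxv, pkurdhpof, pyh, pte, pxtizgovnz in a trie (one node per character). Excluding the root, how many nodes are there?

65

Count nodes per top-level branch (shared prefixes stored once):
  'p'-branch (pamlsbrm, pcti, pdsxkfb, peoyx, phixs, pjldkq, pkurdhpof, prnqgp, pte, pu, pxtizgovnz, pyh, pzzoacvxv): 65 nodes
Sum: 65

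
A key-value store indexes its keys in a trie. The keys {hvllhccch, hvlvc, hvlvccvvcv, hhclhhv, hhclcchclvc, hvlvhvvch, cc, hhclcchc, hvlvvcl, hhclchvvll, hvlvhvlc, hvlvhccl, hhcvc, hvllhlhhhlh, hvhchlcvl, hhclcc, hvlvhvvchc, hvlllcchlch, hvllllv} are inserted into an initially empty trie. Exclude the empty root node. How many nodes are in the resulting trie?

74

Insert word by word; a character creates a node only if that edge doesn't already exist:
  "hvllhccch" → 9 new (h, v, l, l, h, c, c, c, h)
  "hvlvc" → prefix "hvl" already present; 2 new (v, c)
  "hvlvccvvcv" → prefix "hvlvc" already present; 5 new (c, v, v, c, v)
  "hhclhhv" → prefix "h" already present; 6 new (h, c, l, h, h, v)
  "hhclcchclvc" → prefix "hhcl" already present; 7 new (c, c, h, c, l, v, c)
  "hvlvhvvch" → prefix "hvlv" already present; 5 new (h, v, v, c, h)
  "cc" → 2 new (c, c)
  "hhclcchc" → prefix "hhclcchc" already present; 0 new (none)
  "hvlvvcl" → prefix "hvlv" already present; 3 new (v, c, l)
  "hhclchvvll" → prefix "hhclc" already present; 5 new (h, v, v, l, l)
  "hvlvhvlc" → prefix "hvlvhv" already present; 2 new (l, c)
  "hvlvhccl" → prefix "hvlvh" already present; 3 new (c, c, l)
  "hhcvc" → prefix "hhc" already present; 2 new (v, c)
  "hvllhlhhhlh" → prefix "hvllh" already present; 6 new (l, h, h, h, l, h)
  "hvhchlcvl" → prefix "hv" already present; 7 new (h, c, h, l, c, v, l)
  "hhclcc" → prefix "hhclcc" already present; 0 new (none)
  "hvlvhvvchc" → prefix "hvlvhvvch" already present; 1 new (c)
  "hvlllcchlch" → prefix "hvll" already present; 7 new (l, c, c, h, l, c, h)
  "hvllllv" → prefix "hvlll" already present; 2 new (l, v)
Total nodes = 9 + 2 + 5 + 6 + 7 + 5 + 2 + 0 + 3 + 5 + 2 + 3 + 2 + 6 + 7 + 0 + 1 + 7 + 2 = 74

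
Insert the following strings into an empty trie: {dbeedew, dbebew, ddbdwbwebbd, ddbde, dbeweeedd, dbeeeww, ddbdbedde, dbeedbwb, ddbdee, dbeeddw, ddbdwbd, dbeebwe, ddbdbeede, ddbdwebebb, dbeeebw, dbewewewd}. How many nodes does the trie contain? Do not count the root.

59

Trace insertions, counting only characters that open a new branch:
  "dbeedew" → 7 new (d, b, e, e, d, e, w)
  "dbebew" → prefix "dbe" already present; 3 new (b, e, w)
  "ddbdwbwebbd" → prefix "d" already present; 10 new (d, b, d, w, b, w, e, b, b, d)
  "ddbde" → prefix "ddbd" already present; 1 new (e)
  "dbeweeedd" → prefix "dbe" already present; 6 new (w, e, e, e, d, d)
  "dbeeeww" → prefix "dbee" already present; 3 new (e, w, w)
  "ddbdbedde" → prefix "ddbd" already present; 5 new (b, e, d, d, e)
  "dbeedbwb" → prefix "dbeed" already present; 3 new (b, w, b)
  "ddbdee" → prefix "ddbde" already present; 1 new (e)
  "dbeeddw" → prefix "dbeed" already present; 2 new (d, w)
  "ddbdwbd" → prefix "ddbdwb" already present; 1 new (d)
  "dbeebwe" → prefix "dbee" already present; 3 new (b, w, e)
  "ddbdbeede" → prefix "ddbdbe" already present; 3 new (e, d, e)
  "ddbdwebebb" → prefix "ddbdw" already present; 5 new (e, b, e, b, b)
  "dbeeebw" → prefix "dbeee" already present; 2 new (b, w)
  "dbewewewd" → prefix "dbewe" already present; 4 new (w, e, w, d)
Total nodes = 7 + 3 + 10 + 1 + 6 + 3 + 5 + 3 + 1 + 2 + 1 + 3 + 3 + 5 + 2 + 4 = 59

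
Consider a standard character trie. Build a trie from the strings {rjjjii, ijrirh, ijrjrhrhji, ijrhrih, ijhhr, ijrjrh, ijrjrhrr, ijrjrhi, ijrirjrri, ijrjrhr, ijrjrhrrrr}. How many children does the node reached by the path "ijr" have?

3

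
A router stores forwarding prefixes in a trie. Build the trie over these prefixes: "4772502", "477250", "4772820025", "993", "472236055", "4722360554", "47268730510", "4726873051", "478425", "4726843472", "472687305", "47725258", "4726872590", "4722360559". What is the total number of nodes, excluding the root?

49

Insert word by word; a character creates a node only if that edge doesn't already exist:
  "4772502" → 7 new (4, 7, 7, 2, 5, 0, 2)
  "477250" → prefix "477250" already present; 0 new (none)
  "4772820025" → prefix "4772" already present; 6 new (8, 2, 0, 0, 2, 5)
  "993" → 3 new (9, 9, 3)
  "472236055" → prefix "47" already present; 7 new (2, 2, 3, 6, 0, 5, 5)
  "4722360554" → prefix "472236055" already present; 1 new (4)
  "47268730510" → prefix "472" already present; 8 new (6, 8, 7, 3, 0, 5, 1, 0)
  "4726873051" → prefix "4726873051" already present; 0 new (none)
  "478425" → prefix "47" already present; 4 new (8, 4, 2, 5)
  "4726843472" → prefix "47268" already present; 5 new (4, 3, 4, 7, 2)
  "472687305" → prefix "472687305" already present; 0 new (none)
  "47725258" → prefix "47725" already present; 3 new (2, 5, 8)
  "4726872590" → prefix "472687" already present; 4 new (2, 5, 9, 0)
  "4722360559" → prefix "472236055" already present; 1 new (9)
Total nodes = 7 + 0 + 6 + 3 + 7 + 1 + 8 + 0 + 4 + 5 + 0 + 3 + 4 + 1 = 49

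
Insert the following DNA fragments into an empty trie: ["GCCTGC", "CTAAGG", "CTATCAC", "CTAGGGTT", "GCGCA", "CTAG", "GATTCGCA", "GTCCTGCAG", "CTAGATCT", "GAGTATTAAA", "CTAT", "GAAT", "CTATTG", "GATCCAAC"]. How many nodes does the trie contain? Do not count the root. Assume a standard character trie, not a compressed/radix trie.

For each word, the new-node count is its length minus the longest prefix already in the trie:
  "GCCTGC" → 6 new (G, C, C, T, G, C)
  "CTAAGG" → 6 new (C, T, A, A, G, G)
  "CTATCAC" → prefix "CTA" already present; 4 new (T, C, A, C)
  "CTAGGGTT" → prefix "CTA" already present; 5 new (G, G, G, T, T)
  "GCGCA" → prefix "GC" already present; 3 new (G, C, A)
  "CTAG" → prefix "CTAG" already present; 0 new (none)
  "GATTCGCA" → prefix "G" already present; 7 new (A, T, T, C, G, C, A)
  "GTCCTGCAG" → prefix "G" already present; 8 new (T, C, C, T, G, C, A, G)
  "CTAGATCT" → prefix "CTAG" already present; 4 new (A, T, C, T)
  "GAGTATTAAA" → prefix "GA" already present; 8 new (G, T, A, T, T, A, A, A)
  "CTAT" → prefix "CTAT" already present; 0 new (none)
  "GAAT" → prefix "GA" already present; 2 new (A, T)
  "CTATTG" → prefix "CTAT" already present; 2 new (T, G)
  "GATCCAAC" → prefix "GAT" already present; 5 new (C, C, A, A, C)
Total nodes = 6 + 6 + 4 + 5 + 3 + 0 + 7 + 8 + 4 + 8 + 0 + 2 + 2 + 5 = 60

60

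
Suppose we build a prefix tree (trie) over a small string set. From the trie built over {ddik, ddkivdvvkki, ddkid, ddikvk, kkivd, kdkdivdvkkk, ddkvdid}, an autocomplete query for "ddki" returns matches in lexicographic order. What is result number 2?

ddkivdvvkki

Words with prefix "ddki", in lexicographic order: "ddkid", "ddkivdvvkki"
Position 2: ddkivdvvkki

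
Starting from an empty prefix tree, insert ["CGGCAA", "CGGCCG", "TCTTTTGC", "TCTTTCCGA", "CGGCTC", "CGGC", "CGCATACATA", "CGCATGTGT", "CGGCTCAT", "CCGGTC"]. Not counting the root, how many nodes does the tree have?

41

Trace insertions, counting only characters that open a new branch:
  "CGGCAA" → 6 new (C, G, G, C, A, A)
  "CGGCCG" → prefix "CGGC" already present; 2 new (C, G)
  "TCTTTTGC" → 8 new (T, C, T, T, T, T, G, C)
  "TCTTTCCGA" → prefix "TCTTT" already present; 4 new (C, C, G, A)
  "CGGCTC" → prefix "CGGC" already present; 2 new (T, C)
  "CGGC" → prefix "CGGC" already present; 0 new (none)
  "CGCATACATA" → prefix "CG" already present; 8 new (C, A, T, A, C, A, T, A)
  "CGCATGTGT" → prefix "CGCAT" already present; 4 new (G, T, G, T)
  "CGGCTCAT" → prefix "CGGCTC" already present; 2 new (A, T)
  "CCGGTC" → prefix "C" already present; 5 new (C, G, G, T, C)
Total nodes = 6 + 2 + 8 + 4 + 2 + 0 + 8 + 4 + 2 + 5 = 41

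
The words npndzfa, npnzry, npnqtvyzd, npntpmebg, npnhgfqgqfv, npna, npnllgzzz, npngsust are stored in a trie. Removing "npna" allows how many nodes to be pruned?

Walk "npna" from the leaf back toward the root, removing each node that no remaining word uses.
The suffix "a" (1 node) is used only by "npna"; the node for "npn" still has the child "d", so pruning stops there.
Nodes removed: 1

1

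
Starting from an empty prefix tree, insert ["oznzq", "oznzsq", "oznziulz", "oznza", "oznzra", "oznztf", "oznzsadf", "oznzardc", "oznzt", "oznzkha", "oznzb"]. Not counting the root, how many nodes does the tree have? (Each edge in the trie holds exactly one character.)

26

Count nodes per top-level branch (shared prefixes stored once):
  'o'-branch (oznza, oznzardc, oznzb, oznziulz, oznzkha, oznzq, oznzra, oznzsadf, oznzsq, oznzt, oznztf): 26 nodes
Sum: 26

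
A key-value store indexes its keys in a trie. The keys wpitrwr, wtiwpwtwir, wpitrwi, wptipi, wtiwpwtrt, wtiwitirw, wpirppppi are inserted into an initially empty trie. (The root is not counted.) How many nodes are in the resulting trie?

Insert word by word; a character creates a node only if that edge doesn't already exist:
  "wpitrwr" → 7 new (w, p, i, t, r, w, r)
  "wtiwpwtwir" → prefix "w" already present; 9 new (t, i, w, p, w, t, w, i, r)
  "wpitrwi" → prefix "wpitrw" already present; 1 new (i)
  "wptipi" → prefix "wp" already present; 4 new (t, i, p, i)
  "wtiwpwtrt" → prefix "wtiwpwt" already present; 2 new (r, t)
  "wtiwitirw" → prefix "wtiw" already present; 5 new (i, t, i, r, w)
  "wpirppppi" → prefix "wpi" already present; 6 new (r, p, p, p, p, i)
Total nodes = 7 + 9 + 1 + 4 + 2 + 5 + 6 = 34

34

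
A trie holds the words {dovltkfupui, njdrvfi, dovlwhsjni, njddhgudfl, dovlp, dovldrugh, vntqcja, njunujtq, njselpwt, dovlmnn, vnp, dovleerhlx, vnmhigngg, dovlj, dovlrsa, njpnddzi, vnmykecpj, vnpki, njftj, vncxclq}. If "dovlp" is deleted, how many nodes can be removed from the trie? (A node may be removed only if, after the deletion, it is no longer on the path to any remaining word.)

Walk "dovlp" from the leaf back toward the root, removing each node that no remaining word uses.
The suffix "p" (1 node) is used only by "dovlp"; the node for "dovl" still has the child "t", so pruning stops there.
Nodes removed: 1

1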